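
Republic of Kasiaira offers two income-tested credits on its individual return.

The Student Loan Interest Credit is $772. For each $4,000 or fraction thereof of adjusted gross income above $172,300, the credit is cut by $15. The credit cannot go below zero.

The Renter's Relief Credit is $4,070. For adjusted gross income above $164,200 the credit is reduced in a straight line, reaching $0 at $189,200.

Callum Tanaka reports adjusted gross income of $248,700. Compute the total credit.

Student Loan Interest Credit: income exceeds $172,300 by $76,400, which is 20 full-or-partial $4,000 increments; reduction = 20 × $15 = $300, leaving $472.
Renter's Relief Credit: $248,700 is at or above $189,200, so the credit is $0.
Total: $472 + $0 = $472.

$472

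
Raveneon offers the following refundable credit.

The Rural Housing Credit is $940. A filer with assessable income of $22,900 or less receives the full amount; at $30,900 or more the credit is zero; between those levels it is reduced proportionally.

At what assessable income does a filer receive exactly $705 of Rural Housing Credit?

$705 is 705/940 of the full $940, so 235/940 of the $8,000 range has been used: income = $22,900 + $8,000 × 235/940 = $24,900.

$24,900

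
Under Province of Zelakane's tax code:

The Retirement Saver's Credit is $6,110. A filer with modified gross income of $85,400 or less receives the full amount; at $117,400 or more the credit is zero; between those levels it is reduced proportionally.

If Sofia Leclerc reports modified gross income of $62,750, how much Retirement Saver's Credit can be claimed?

$6,110

Retirement Saver's Credit: $62,750 is at or below the $85,400 threshold, so the full $6,110 applies.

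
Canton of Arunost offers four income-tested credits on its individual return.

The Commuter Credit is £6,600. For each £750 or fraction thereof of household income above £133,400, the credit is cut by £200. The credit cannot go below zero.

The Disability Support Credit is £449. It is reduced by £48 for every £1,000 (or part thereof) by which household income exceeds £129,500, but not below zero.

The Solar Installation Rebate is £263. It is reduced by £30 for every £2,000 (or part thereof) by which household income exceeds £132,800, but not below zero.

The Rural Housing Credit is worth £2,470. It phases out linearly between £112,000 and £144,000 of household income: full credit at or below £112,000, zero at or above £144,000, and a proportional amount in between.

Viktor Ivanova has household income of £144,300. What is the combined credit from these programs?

Commuter Credit: income exceeds £133,400 by £10,900, which is 15 full-or-partial £750 increments; reduction = 15 × £200 = £3,000, leaving £3,600.
Disability Support Credit: income exceeds £129,500 by £14,800 → 15 increments × £48 = £720 ≥ base, so the credit is £0.
Solar Installation Rebate: income exceeds £132,800 by £11,500, which is 6 full-or-partial £2,000 increments; reduction = 6 × £30 = £180, leaving £83.
Rural Housing Credit: £144,300 is at or above £144,000, so the credit is £0.
Total: £3,600 + £0 + £83 + £0 = £3,683.

£3,683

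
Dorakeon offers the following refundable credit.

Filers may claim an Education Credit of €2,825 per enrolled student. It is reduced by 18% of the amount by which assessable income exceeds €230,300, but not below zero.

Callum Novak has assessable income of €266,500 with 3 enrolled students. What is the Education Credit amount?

€1,959

Education Credit: base = 3 × €2,825 = €8,475. 18% of the €36,200 excess over €230,300 is €6,516; credit = €8,475 − €6,516 = €1,959.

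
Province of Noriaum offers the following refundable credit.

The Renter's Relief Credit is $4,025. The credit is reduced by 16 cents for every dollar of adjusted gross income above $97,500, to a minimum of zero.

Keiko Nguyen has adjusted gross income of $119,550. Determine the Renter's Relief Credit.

$497

Renter's Relief Credit: 16% of the $22,050 excess over $97,500 is $3,528; credit = $4,025 − $3,528 = $497.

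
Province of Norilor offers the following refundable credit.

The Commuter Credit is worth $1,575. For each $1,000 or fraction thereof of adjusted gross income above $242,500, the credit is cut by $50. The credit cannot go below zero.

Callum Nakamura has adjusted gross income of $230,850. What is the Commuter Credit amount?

$1,575

Commuter Credit: $230,850 is at or below the $242,500 threshold, so the full $1,575 applies.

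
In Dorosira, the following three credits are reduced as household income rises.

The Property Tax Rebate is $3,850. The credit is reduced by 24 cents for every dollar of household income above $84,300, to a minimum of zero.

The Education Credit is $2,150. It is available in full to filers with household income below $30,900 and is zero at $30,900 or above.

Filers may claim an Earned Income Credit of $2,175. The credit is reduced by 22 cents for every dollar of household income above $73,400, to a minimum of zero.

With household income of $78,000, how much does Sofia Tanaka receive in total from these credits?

Property Tax Rebate: $78,000 is at or below the $84,300 threshold, so the full $3,850 applies.
Education Credit: $78,000 meets or exceeds the $30,900 cutoff, so the credit is $0.
Earned Income Credit: 22% of the $4,600 excess over $73,400 is $1,012; credit = $2,175 − $1,012 = $1,163.
Total: $3,850 + $0 + $1,163 = $5,013.

$5,013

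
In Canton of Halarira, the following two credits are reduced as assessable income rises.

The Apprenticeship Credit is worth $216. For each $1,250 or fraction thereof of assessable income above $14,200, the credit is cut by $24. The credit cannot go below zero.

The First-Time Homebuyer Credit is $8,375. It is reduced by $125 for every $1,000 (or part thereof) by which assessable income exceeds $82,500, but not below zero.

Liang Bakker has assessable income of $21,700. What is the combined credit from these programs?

Apprenticeship Credit: income exceeds $14,200 by $7,500, which is 6 full-or-partial $1,250 increments; reduction = 6 × $24 = $144, leaving $72.
First-Time Homebuyer Credit: $21,700 is at or below the $82,500 threshold, so the full $8,375 applies.
Total: $72 + $8,375 = $8,447.

$8,447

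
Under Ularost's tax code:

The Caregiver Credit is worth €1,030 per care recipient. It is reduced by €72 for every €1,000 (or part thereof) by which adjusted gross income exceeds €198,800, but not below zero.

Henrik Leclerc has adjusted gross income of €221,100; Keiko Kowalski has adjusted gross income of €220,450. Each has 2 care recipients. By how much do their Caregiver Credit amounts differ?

€72

Henrik (€221,100): Caregiver Credit: base = 2 × €1,030 = €2,060. income exceeds €198,800 by €22,300, which is 23 full-or-partial €1,000 increments; reduction = 23 × €72 = €1,656, leaving €404.
Keiko (€220,450): Caregiver Credit: base = 2 × €1,030 = €2,060. income exceeds €198,800 by €21,650, which is 22 full-or-partial €1,000 increments; reduction = 22 × €72 = €1,584, leaving €476.
Difference: |€404 − €476| = €72.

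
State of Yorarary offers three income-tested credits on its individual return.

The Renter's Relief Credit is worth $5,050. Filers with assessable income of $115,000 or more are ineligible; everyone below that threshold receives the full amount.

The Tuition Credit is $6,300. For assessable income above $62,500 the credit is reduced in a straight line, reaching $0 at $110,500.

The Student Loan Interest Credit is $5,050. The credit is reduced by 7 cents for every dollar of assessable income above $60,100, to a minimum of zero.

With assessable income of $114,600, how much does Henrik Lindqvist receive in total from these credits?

Renter's Relief Credit: $114,600 is below the $115,000 cutoff, so the full $5,050 applies.
Tuition Credit: $114,600 is at or above $110,500, so the credit is $0.
Student Loan Interest Credit: 7% of the $54,500 excess over $60,100 is $3,815; credit = $5,050 − $3,815 = $1,235.
Total: $5,050 + $0 + $1,235 = $6,285.

$6,285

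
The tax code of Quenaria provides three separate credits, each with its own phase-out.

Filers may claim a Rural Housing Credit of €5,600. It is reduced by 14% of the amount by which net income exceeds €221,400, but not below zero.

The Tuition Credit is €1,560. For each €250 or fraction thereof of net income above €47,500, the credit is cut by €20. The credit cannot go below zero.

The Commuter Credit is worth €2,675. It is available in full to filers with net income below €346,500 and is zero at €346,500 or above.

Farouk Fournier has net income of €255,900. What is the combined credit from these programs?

Rural Housing Credit: 14% of the €34,500 excess over €221,400 is €4,830; credit = €5,600 − €4,830 = €770.
Tuition Credit: income exceeds €47,500 by €208,400 → 834 increments × €20 = €16,680 ≥ base, so the credit is €0.
Commuter Credit: €255,900 is below the €346,500 cutoff, so the full €2,675 applies.
Total: €770 + €0 + €2,675 = €3,445.

€3,445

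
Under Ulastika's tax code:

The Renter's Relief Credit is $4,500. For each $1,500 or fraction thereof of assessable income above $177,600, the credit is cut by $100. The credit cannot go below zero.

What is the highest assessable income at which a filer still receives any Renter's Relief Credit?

$243,600

After 44 increments the reduction is 44 × $100 = $4,400, leaving $100; one more increment wipes it out. Increment 44 ends at excess 44 × $1,500 = $66,000, so the highest qualifying income is $177,600 + $66,000 = $243,600.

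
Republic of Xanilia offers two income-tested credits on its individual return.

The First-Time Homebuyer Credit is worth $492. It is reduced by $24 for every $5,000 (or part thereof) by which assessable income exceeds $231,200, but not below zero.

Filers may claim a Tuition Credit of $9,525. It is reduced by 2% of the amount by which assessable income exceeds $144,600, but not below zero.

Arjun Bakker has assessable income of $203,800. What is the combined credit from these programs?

$8,833

First-Time Homebuyer Credit: $203,800 is at or below the $231,200 threshold, so the full $492 applies.
Tuition Credit: 2% of the $59,200 excess over $144,600 is $1,184; credit = $9,525 − $1,184 = $8,341.
Total: $492 + $8,341 = $8,833.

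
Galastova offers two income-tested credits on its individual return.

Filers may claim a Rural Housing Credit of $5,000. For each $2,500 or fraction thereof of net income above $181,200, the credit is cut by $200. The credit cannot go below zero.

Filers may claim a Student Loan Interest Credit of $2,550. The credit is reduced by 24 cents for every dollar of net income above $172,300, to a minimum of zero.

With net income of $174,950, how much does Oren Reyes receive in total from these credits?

$6,914

Rural Housing Credit: $174,950 is at or below the $181,200 threshold, so the full $5,000 applies.
Student Loan Interest Credit: 24% of the $2,650 excess over $172,300 is $636; credit = $2,550 − $636 = $1,914.
Total: $5,000 + $1,914 = $6,914.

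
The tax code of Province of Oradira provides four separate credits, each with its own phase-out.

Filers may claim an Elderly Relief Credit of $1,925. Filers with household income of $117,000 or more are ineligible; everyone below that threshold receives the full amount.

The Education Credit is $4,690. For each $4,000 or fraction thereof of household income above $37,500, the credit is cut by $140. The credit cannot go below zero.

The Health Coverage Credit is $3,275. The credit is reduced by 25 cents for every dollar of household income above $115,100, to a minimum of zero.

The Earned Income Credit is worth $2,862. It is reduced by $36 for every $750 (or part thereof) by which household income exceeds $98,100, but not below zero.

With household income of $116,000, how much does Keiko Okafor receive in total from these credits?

Elderly Relief Credit: $116,000 is below the $117,000 cutoff, so the full $1,925 applies.
Education Credit: income exceeds $37,500 by $78,500, which is 20 full-or-partial $4,000 increments; reduction = 20 × $140 = $2,800, leaving $1,890.
Health Coverage Credit: 25% of the $900 excess over $115,100 is $225; credit = $3,275 − $225 = $3,050.
Earned Income Credit: income exceeds $98,100 by $17,900, which is 24 full-or-partial $750 increments; reduction = 24 × $36 = $864, leaving $1,998.
Total: $1,925 + $1,890 + $3,050 + $1,998 = $8,863.

$8,863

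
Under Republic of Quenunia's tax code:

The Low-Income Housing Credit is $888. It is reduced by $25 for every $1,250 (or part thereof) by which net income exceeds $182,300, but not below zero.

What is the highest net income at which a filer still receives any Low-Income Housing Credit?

$226,050

After 35 increments the reduction is 35 × $25 = $875, leaving $13; one more increment wipes it out. Increment 35 ends at excess 35 × $1,250 = $43,750, so the highest qualifying income is $182,300 + $43,750 = $226,050.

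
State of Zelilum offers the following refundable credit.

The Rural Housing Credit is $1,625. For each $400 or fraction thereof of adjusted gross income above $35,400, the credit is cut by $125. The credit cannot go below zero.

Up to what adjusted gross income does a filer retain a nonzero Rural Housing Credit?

After 12 increments the reduction is 12 × $125 = $1,500, leaving $125; one more increment wipes it out. Increment 12 ends at excess 12 × $400 = $4,800, so the highest qualifying income is $35,400 + $4,800 = $40,200.

$40,200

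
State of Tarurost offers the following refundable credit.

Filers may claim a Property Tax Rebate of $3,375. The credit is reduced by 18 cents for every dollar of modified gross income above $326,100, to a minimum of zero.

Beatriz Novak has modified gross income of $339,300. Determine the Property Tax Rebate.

Property Tax Rebate: 18% of the $13,200 excess over $326,100 is $2,376; credit = $3,375 − $2,376 = $999.

$999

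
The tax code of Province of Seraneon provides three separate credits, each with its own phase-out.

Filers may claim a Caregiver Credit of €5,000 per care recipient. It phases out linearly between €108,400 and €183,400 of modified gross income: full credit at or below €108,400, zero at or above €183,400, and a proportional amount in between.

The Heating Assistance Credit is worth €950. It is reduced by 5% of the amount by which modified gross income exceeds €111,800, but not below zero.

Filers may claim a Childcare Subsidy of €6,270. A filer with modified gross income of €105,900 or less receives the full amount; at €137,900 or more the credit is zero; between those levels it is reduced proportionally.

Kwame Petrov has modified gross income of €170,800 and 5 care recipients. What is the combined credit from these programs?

€4,200

Caregiver Credit: base = 5 × €5,000 = €25,000. €170,800 is €62,400 into a €75,000 phase-out range, leaving 12,600/75,000 of the credit: €25,000 × 12,600/75,000 = €4,200.
Heating Assistance Credit: 5% of the €59,000 excess over €111,800 is €2,950 ≥ base, so the credit is €0.
Childcare Subsidy: €170,800 is at or above €137,900, so the credit is €0.
Total: €4,200 + €0 + €0 = €4,200.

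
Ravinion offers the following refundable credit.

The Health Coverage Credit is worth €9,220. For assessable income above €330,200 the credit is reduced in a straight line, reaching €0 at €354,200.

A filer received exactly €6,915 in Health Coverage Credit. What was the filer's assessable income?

€6,915 is 6,915/9,220 of the full €9,220, so 2,305/9,220 of the €24,000 range has been used: income = €330,200 + €24,000 × 2,305/9,220 = €336,200.

€336,200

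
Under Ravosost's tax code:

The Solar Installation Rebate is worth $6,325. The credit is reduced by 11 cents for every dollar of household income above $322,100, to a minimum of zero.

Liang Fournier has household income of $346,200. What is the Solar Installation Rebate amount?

$3,674

Solar Installation Rebate: 11% of the $24,100 excess over $322,100 is $2,651; credit = $6,325 − $2,651 = $3,674.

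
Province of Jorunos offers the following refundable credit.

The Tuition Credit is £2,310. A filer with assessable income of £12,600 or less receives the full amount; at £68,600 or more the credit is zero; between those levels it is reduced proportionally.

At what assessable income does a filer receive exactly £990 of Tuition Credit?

£44,600

£990 is 990/2,310 of the full £2,310, so 1,320/2,310 of the £56,000 range has been used: income = £12,600 + £56,000 × 1,320/2,310 = £44,600.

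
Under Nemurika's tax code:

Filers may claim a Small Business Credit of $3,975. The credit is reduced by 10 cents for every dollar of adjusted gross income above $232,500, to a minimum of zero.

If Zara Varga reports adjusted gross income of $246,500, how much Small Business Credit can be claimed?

Small Business Credit: 10% of the $14,000 excess over $232,500 is $1,400; credit = $3,975 − $1,400 = $2,575.

$2,575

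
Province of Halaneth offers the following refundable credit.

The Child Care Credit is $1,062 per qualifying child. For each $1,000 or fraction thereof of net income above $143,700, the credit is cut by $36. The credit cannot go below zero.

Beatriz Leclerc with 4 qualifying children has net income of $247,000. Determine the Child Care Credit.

Child Care Credit: base = 4 × $1,062 = $4,248. income exceeds $143,700 by $103,300, which is 104 full-or-partial $1,000 increments; reduction = 104 × $36 = $3,744, leaving $504.

$504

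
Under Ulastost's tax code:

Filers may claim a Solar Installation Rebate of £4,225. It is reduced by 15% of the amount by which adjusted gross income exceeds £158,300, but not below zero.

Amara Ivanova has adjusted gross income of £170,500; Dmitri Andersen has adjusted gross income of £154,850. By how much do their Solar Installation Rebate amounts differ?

£1,830

Amara (£170,500): Solar Installation Rebate: 15% of the £12,200 excess over £158,300 is £1,830; credit = £4,225 − £1,830 = £2,395.
Dmitri (£154,850): Solar Installation Rebate: £154,850 is at or below the £158,300 threshold, so the full £4,225 applies.
Difference: |£2,395 − £4,225| = £1,830.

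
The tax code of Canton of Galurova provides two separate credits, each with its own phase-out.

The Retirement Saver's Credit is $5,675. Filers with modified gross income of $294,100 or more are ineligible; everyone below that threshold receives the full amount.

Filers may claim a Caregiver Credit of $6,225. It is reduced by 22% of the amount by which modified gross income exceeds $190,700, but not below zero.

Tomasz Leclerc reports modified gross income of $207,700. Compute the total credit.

Retirement Saver's Credit: $207,700 is below the $294,100 cutoff, so the full $5,675 applies.
Caregiver Credit: 22% of the $17,000 excess over $190,700 is $3,740; credit = $6,225 − $3,740 = $2,485.
Total: $5,675 + $2,485 = $8,160.

$8,160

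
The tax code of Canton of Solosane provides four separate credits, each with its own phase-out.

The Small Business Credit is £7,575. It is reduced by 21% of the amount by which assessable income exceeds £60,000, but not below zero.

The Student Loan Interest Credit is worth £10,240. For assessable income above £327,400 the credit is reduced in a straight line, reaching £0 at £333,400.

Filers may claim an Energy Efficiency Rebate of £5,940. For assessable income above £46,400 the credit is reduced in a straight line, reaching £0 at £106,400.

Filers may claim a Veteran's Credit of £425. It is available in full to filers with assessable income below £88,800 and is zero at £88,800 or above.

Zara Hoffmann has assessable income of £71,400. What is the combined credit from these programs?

Small Business Credit: 21% of the £11,400 excess over £60,000 is £2,394; credit = £7,575 − £2,394 = £5,181.
Student Loan Interest Credit: £71,400 is at or below the £327,400 threshold, so the full £10,240 applies.
Energy Efficiency Rebate: £71,400 is £25,000 into a £60,000 phase-out range, leaving 35,000/60,000 of the credit: £5,940 × 35,000/60,000 = £3,465.
Veteran's Credit: £71,400 is below the £88,800 cutoff, so the full £425 applies.
Total: £5,181 + £10,240 + £3,465 + £425 = £19,311.

£19,311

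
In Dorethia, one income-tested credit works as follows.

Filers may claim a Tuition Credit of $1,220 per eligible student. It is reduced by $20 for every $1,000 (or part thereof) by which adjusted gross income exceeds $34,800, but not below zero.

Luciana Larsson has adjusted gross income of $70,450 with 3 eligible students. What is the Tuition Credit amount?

$2,940

Tuition Credit: base = 3 × $1,220 = $3,660. income exceeds $34,800 by $35,650, which is 36 full-or-partial $1,000 increments; reduction = 36 × $20 = $720, leaving $2,940.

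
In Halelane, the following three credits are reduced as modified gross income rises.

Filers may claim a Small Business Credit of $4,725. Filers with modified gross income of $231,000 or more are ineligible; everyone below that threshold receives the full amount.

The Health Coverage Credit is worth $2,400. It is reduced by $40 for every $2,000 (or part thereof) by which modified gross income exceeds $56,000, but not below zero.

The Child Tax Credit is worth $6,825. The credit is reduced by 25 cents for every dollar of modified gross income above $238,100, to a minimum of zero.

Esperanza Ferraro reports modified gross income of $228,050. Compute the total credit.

Small Business Credit: $228,050 is below the $231,000 cutoff, so the full $4,725 applies.
Health Coverage Credit: income exceeds $56,000 by $172,050 → 87 increments × $40 = $3,480 ≥ base, so the credit is $0.
Child Tax Credit: $228,050 is at or below the $238,100 threshold, so the full $6,825 applies.
Total: $4,725 + $0 + $6,825 = $11,550.

$11,550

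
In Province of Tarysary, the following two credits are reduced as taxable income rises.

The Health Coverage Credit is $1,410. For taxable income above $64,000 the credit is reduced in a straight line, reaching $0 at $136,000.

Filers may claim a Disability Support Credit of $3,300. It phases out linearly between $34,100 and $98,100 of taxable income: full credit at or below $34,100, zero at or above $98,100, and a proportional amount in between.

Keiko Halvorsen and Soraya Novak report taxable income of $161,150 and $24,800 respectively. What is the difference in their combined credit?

Keiko ($161,150): Health Coverage Credit: $161,150 is at or above $136,000, so the credit is $0. Disability Support Credit: $161,150 is at or above $98,100, so the credit is $0. total $0 + $0 = $0
Soraya ($24,800): Health Coverage Credit: $24,800 is at or below the $64,000 threshold, so the full $1,410 applies. Disability Support Credit: $24,800 is at or below the $34,100 threshold, so the full $3,300 applies. total $1,410 + $3,300 = $4,710
Difference: |$0 − $4,710| = $4,710.

$4,710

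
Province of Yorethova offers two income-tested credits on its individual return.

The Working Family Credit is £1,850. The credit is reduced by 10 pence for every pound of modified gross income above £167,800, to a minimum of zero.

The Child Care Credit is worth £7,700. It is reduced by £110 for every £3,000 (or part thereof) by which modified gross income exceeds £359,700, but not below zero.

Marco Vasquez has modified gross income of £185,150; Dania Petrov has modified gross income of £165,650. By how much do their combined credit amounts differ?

Marco (£185,150): Working Family Credit: 10% of the £17,350 excess over £167,800 is £1,735; credit = £1,850 − £1,735 = £115. Child Care Credit: £185,150 is at or below the £359,700 threshold, so the full £7,700 applies. total £115 + £7,700 = £7,815
Dania (£165,650): Working Family Credit: £165,650 is at or below the £167,800 threshold, so the full £1,850 applies. Child Care Credit: £165,650 is at or below the £359,700 threshold, so the full £7,700 applies. total £1,850 + £7,700 = £9,550
Difference: |£7,815 − £9,550| = £1,735.

£1,735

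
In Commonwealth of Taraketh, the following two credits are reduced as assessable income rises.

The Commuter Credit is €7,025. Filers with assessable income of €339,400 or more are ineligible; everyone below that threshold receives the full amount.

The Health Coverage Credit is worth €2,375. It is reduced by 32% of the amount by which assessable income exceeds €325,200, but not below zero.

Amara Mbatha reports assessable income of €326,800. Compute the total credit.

Commuter Credit: €326,800 is below the €339,400 cutoff, so the full €7,025 applies.
Health Coverage Credit: 32% of the €1,600 excess over €325,200 is €512; credit = €2,375 − €512 = €1,863.
Total: €7,025 + €1,863 = €8,888.

€8,888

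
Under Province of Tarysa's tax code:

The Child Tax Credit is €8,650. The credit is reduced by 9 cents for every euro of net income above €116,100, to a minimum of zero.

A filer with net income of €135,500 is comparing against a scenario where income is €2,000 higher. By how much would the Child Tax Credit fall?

At €135,500 — 9% of the €19,400 excess over €116,100 is €1,746; credit = €8,650 − €1,746 = €6,904.
At €137,500 — 9% of the €21,400 excess over €116,100 is €1,926; credit = €8,650 − €1,926 = €6,724.
Lost: €6,904 − €6,724 = €180.

€180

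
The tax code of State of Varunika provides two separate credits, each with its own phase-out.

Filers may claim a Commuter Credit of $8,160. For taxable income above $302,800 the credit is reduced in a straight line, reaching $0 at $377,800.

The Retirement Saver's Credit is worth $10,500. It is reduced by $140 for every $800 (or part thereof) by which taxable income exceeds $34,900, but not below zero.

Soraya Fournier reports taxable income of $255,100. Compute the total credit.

$8,160

Commuter Credit: $255,100 is at or below the $302,800 threshold, so the full $8,160 applies.
Retirement Saver's Credit: income exceeds $34,900 by $220,200 → 276 increments × $140 = $38,640 ≥ base, so the credit is $0.
Total: $8,160 + $0 = $8,160.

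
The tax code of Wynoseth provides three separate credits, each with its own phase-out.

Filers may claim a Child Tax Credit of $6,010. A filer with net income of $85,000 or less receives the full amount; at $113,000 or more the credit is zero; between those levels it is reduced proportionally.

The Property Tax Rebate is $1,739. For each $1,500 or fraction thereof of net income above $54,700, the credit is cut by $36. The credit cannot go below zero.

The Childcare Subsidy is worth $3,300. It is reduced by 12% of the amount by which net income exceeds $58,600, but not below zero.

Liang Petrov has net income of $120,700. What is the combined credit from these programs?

$155

Child Tax Credit: $120,700 is at or above $113,000, so the credit is $0.
Property Tax Rebate: income exceeds $54,700 by $66,000, which is 44 full-or-partial $1,500 increments; reduction = 44 × $36 = $1,584, leaving $155.
Childcare Subsidy: 12% of the $62,100 excess over $58,600 is $7,452 ≥ base, so the credit is $0.
Total: $0 + $155 + $0 = $155.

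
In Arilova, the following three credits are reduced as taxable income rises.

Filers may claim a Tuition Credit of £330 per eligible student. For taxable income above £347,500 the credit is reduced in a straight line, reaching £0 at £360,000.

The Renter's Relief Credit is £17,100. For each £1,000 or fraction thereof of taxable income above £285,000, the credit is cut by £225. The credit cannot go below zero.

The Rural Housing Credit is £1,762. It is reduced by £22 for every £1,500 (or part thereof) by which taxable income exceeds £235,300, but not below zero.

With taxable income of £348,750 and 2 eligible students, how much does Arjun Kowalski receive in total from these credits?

Tuition Credit: base = 2 × £330 = £660. £348,750 is £1,250 into a £12,500 phase-out range, leaving 11,250/12,500 of the credit: £660 × 11,250/12,500 = £594.
Renter's Relief Credit: income exceeds £285,000 by £63,750, which is 64 full-or-partial £1,000 increments; reduction = 64 × £225 = £14,400, leaving £2,700.
Rural Housing Credit: income exceeds £235,300 by £113,450, which is 76 full-or-partial £1,500 increments; reduction = 76 × £22 = £1,672, leaving £90.
Total: £594 + £2,700 + £90 = £3,384.

£3,384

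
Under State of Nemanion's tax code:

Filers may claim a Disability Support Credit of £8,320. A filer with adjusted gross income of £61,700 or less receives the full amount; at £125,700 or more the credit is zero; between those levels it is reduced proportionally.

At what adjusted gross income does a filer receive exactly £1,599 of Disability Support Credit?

£1,599 is 1,599/8,320 of the full £8,320, so 6,721/8,320 of the £64,000 range has been used: income = £61,700 + £64,000 × 6,721/8,320 = £113,400.

£113,400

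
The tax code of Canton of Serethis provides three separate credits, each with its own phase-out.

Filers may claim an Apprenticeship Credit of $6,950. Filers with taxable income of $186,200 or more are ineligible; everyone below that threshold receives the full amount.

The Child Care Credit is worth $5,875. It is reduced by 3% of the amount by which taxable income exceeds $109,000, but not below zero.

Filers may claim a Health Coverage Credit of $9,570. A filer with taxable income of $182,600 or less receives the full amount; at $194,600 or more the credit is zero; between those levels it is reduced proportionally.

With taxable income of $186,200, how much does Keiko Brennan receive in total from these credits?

$10,258

Apprenticeship Credit: $186,200 meets or exceeds the $186,200 cutoff, so the credit is $0.
Child Care Credit: 3% of the $77,200 excess over $109,000 is $2,316; credit = $5,875 − $2,316 = $3,559.
Health Coverage Credit: $186,200 is $3,600 into a $12,000 phase-out range, leaving 8,400/12,000 of the credit: $9,570 × 8,400/12,000 = $6,699.
Total: $0 + $3,559 + $6,699 = $10,258.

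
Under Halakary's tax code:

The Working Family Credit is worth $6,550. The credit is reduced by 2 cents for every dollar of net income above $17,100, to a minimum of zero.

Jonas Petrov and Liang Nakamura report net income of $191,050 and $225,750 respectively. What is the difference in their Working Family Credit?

Jonas ($191,050): Working Family Credit: 2% of the $173,950 excess over $17,100 is $3,479; credit = $6,550 − $3,479 = $3,071.
Liang ($225,750): Working Family Credit: 2% of the $208,650 excess over $17,100 is $4,173; credit = $6,550 − $4,173 = $2,377.
Difference: |$3,071 − $2,377| = $694.

$694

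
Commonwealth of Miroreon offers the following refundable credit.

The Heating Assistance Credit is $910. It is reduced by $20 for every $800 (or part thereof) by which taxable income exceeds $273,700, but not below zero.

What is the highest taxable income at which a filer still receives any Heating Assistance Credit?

After 45 increments the reduction is 45 × $20 = $900, leaving $10; one more increment wipes it out. Increment 45 ends at excess 45 × $800 = $36,000, so the highest qualifying income is $273,700 + $36,000 = $309,700.

$309,700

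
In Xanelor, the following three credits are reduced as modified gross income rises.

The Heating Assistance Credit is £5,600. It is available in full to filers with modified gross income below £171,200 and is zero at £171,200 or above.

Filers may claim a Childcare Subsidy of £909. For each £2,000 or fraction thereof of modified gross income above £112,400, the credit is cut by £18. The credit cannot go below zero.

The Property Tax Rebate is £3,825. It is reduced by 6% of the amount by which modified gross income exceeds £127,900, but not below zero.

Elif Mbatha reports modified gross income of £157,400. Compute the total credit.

Heating Assistance Credit: £157,400 is below the £171,200 cutoff, so the full £5,600 applies.
Childcare Subsidy: income exceeds £112,400 by £45,000, which is 23 full-or-partial £2,000 increments; reduction = 23 × £18 = £414, leaving £495.
Property Tax Rebate: 6% of the £29,500 excess over £127,900 is £1,770; credit = £3,825 − £1,770 = £2,055.
Total: £5,600 + £495 + £2,055 = £8,150.

£8,150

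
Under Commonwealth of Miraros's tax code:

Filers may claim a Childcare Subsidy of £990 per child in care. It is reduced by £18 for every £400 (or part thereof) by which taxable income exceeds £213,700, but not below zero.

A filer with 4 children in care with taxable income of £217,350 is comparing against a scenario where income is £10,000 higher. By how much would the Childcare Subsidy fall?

£450

At £217,350 — base = 4 × £990 = £3,960. income exceeds £213,700 by £3,650, which is 10 full-or-partial £400 increments; reduction = 10 × £18 = £180, leaving £3,780.
At £227,350 — base = 4 × £990 = £3,960. income exceeds £213,700 by £13,650, which is 35 full-or-partial £400 increments; reduction = 35 × £18 = £630, leaving £3,330.
Lost: £3,780 − £3,330 = £450.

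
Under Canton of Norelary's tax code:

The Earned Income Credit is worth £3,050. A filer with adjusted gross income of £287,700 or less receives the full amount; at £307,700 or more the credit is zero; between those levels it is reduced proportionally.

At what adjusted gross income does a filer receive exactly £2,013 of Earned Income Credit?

£294,500

£2,013 is 2,013/3,050 of the full £3,050, so 1,037/3,050 of the £20,000 range has been used: income = £287,700 + £20,000 × 1,037/3,050 = £294,500.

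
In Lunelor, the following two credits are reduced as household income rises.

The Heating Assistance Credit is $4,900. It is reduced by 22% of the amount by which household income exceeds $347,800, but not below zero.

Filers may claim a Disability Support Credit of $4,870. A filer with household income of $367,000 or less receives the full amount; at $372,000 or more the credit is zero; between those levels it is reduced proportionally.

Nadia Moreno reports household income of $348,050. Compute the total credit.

$9,715

Heating Assistance Credit: 22% of the $250 excess over $347,800 is $55; credit = $4,900 − $55 = $4,845.
Disability Support Credit: $348,050 is at or below the $367,000 threshold, so the full $4,870 applies.
Total: $4,845 + $4,870 = $9,715.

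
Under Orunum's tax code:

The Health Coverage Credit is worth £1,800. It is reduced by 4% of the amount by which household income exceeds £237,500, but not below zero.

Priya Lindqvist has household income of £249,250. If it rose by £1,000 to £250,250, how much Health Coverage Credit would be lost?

At £249,250 — 4% of the £11,750 excess over £237,500 is £470; credit = £1,800 − £470 = £1,330.
At £250,250 — 4% of the £12,750 excess over £237,500 is £510; credit = £1,800 − £510 = £1,290.
Lost: £1,330 − £1,290 = £40.

£40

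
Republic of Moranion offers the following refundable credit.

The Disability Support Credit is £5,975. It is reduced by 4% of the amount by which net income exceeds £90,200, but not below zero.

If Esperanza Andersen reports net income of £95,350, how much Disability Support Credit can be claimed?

Disability Support Credit: 4% of the £5,150 excess over £90,200 is £206; credit = £5,975 − £206 = £5,769.

£5,769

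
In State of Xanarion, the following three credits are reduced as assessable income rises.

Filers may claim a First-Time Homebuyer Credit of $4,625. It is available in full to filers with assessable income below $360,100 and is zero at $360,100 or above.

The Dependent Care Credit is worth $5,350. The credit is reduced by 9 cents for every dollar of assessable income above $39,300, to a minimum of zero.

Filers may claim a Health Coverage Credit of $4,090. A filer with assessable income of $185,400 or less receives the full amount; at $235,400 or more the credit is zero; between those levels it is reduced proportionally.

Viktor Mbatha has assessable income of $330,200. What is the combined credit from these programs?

$4,625

First-Time Homebuyer Credit: $330,200 is below the $360,100 cutoff, so the full $4,625 applies.
Dependent Care Credit: 9% of the $290,900 excess over $39,300 is $26,181 ≥ base, so the credit is $0.
Health Coverage Credit: $330,200 is at or above $235,400, so the credit is $0.
Total: $4,625 + $0 + $0 = $4,625.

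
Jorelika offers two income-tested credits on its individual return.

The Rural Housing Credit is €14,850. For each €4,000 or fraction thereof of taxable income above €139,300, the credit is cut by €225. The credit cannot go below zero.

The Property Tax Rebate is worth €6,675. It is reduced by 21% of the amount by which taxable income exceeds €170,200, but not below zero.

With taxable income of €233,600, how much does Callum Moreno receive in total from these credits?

Rural Housing Credit: income exceeds €139,300 by €94,300, which is 24 full-or-partial €4,000 increments; reduction = 24 × €225 = €5,400, leaving €9,450.
Property Tax Rebate: 21% of the €63,400 excess over €170,200 is €13,314 ≥ base, so the credit is €0.
Total: €9,450 + €0 = €9,450.

€9,450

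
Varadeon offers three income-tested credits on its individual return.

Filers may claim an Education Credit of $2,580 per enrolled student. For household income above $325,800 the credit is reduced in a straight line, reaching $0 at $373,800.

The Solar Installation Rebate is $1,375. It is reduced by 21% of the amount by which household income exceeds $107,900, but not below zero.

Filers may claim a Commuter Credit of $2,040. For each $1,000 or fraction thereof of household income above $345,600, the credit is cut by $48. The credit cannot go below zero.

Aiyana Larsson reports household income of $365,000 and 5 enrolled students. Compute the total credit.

Education Credit: base = 5 × $2,580 = $12,900. $365,000 is $39,200 into a $48,000 phase-out range, leaving 8,800/48,000 of the credit: $12,900 × 8,800/48,000 = $2,365.
Solar Installation Rebate: 21% of the $257,100 excess over $107,900 is $53,991 ≥ base, so the credit is $0.
Commuter Credit: income exceeds $345,600 by $19,400, which is 20 full-or-partial $1,000 increments; reduction = 20 × $48 = $960, leaving $1,080.
Total: $2,365 + $0 + $1,080 = $3,445.

$3,445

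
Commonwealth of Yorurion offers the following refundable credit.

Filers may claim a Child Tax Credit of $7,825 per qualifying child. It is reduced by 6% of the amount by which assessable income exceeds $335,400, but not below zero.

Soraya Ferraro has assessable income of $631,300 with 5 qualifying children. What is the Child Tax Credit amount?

Child Tax Credit: base = 5 × $7,825 = $39,125. 6% of the $295,900 excess over $335,400 is $17,754; credit = $39,125 − $17,754 = $21,371.

$21,371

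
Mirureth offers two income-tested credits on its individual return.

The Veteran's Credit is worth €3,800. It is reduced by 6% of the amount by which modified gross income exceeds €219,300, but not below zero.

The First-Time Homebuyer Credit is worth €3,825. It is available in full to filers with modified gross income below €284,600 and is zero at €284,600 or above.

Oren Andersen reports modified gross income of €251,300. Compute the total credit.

€5,705

Veteran's Credit: 6% of the €32,000 excess over €219,300 is €1,920; credit = €3,800 − €1,920 = €1,880.
First-Time Homebuyer Credit: €251,300 is below the €284,600 cutoff, so the full €3,825 applies.
Total: €1,880 + €3,825 = €5,705.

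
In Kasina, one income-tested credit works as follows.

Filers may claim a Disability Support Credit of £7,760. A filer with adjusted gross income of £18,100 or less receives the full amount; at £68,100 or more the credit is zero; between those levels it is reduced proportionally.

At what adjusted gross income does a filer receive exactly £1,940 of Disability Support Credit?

£1,940 is 1,940/7,760 of the full £7,760, so 5,820/7,760 of the £50,000 range has been used: income = £18,100 + £50,000 × 5,820/7,760 = £55,600.

£55,600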